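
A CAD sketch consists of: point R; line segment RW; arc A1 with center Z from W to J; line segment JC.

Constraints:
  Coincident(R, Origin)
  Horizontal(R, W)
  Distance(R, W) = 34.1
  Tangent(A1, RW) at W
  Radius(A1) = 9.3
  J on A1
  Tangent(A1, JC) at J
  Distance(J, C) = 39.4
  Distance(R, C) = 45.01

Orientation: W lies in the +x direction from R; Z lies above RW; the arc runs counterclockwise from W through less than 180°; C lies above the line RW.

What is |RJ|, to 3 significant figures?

43.6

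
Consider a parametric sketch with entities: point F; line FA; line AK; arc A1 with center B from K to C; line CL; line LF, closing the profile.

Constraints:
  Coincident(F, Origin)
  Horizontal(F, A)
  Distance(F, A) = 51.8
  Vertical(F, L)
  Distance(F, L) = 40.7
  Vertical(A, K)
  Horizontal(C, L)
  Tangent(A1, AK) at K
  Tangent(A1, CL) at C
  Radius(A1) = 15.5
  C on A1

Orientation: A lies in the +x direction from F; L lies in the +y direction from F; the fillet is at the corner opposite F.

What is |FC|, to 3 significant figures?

54.5

F is at the origin; FA is horizontal with |FA| = 51.8 and A on the +x side, so A = (51.8, 0.00). FL is vertical with |FL| = 40.7 and L on the +y side, so L = (0.00, 40.7). The virtual corner opposite F is at (51.8, 40.7). A1 meets AK tangentially, so BK is at right angles to AK and since A1 is tangent to CL there, BC ⟂ CL, with radius 15.5, so the center B sits 15.5 in from both sides at B = (36.3, 25.2). That places the tangent points at K = (51.8, 25.2) on AK and C = (36.3, 40.7) on CL. Then |FC| = |C − F| = 54.5.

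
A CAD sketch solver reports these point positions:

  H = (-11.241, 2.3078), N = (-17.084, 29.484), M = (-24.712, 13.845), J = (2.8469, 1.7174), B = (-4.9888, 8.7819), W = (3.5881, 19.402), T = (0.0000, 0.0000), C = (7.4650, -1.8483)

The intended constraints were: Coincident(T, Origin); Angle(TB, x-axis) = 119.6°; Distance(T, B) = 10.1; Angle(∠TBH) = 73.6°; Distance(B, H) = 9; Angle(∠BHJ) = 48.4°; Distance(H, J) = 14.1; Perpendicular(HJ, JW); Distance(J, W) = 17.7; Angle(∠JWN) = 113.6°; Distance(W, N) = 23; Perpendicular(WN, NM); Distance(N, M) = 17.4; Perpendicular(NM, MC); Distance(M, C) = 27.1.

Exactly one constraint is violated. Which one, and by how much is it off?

Distance(M, C) = 27.1 — off by 8.70.

T = (0.00, 0.00) ✓; TB at 119.6° ✓; |TB| = 10.10 ✓; ∠TBH = 73.60° ✓; |BH| = 9.000 ✓; ∠BHJ = 48.40° ✓; |HJ| = 14.10 ✓; ∠(HJ, JW) = 90.00° ✓; |JW| = 17.70 ✓; ∠JWN = 113.6° ✓; |WN| = 23.00 ✓; ∠(WN, NM) = 90.00° ✓; |NM| = 17.40 ✓; ∠(NM, MC) = 90.00° ✓; |MC| = 35.80 ✗.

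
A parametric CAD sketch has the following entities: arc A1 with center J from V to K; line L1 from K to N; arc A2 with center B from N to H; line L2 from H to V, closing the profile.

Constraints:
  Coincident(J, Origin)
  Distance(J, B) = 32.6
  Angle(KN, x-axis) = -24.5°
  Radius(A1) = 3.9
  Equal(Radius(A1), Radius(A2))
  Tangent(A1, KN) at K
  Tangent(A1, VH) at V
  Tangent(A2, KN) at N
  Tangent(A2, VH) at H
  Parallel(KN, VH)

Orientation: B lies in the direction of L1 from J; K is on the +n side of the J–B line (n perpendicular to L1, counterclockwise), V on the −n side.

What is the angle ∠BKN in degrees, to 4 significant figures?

6.822°

Tangency of A1 to both parallel lines with radius 3.9 puts K and V at J ± 3.9·n: K = (1.617, 3.549), V = (-1.617, -3.549). Equal radii place N and H the same way about B: N = B + 3.9·n = (31.28, -9.970), H = B − 3.9·n = (28.05, -17.07). Then cos ∠BKN = KB·KN / (|KB||KN|), giving 6.822°.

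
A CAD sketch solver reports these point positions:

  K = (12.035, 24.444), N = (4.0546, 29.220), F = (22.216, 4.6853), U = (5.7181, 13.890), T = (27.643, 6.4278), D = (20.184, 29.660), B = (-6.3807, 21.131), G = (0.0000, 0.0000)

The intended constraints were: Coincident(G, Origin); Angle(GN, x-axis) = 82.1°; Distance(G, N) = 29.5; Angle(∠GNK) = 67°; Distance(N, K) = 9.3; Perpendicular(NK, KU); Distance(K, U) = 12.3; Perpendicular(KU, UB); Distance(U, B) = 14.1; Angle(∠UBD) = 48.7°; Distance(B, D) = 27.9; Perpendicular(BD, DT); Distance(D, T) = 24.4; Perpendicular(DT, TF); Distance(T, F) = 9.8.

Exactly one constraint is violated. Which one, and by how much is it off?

Distance(T, F) = 9.8 — off by 4.10.

G = (0.00, 0.00) ✓; GN at 82.10° ✓; |GN| = 29.50 ✓; ∠GNK = 67.00° ✓; |NK| = 9.300 ✓; ∠(NK, KU) = 90.00° ✓; |KU| = 12.30 ✓; ∠(KU, UB) = 90.00° ✓; |UB| = 14.10 ✓; ∠UBD = 48.70° ✓; |BD| = 27.90 ✓; ∠(BD, DT) = 90.00° ✓; |DT| = 24.40 ✓; ∠(DT, TF) = 90.00° ✓; |TF| = 5.700 ✗.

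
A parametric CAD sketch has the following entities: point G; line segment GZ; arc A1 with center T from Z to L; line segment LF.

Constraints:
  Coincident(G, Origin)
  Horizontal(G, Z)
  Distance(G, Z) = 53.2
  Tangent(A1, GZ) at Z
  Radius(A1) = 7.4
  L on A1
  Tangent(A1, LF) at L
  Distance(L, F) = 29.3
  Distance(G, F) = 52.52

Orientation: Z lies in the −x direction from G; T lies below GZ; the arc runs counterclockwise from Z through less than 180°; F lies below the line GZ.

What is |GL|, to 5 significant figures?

60.063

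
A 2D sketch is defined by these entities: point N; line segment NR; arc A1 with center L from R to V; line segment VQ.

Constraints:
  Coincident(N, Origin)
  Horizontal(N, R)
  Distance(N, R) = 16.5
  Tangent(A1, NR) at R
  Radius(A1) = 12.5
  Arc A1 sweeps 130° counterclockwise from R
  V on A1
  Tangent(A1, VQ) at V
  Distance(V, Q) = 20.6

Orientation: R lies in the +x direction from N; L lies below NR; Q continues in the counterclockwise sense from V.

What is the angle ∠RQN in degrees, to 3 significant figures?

23.3°

N is at the origin; N and R share the same y with |NR| = 16.5 and R on the +x side, so R = (16.5, 0.00). Tangency of A1 to NR means the radius LR is perpendicular to NR, so L = R + (0, -12.5) = (16.5, -12.5). On A1, R sits at bearing 90° from L; a 130° counterclockwise sweep puts V at bearing 220°, so V = L + 12.5·(cos 220°, sin 220°) = (6.92, -20.5). Since A1 is tangent to VQ there, LV ⟂ VQ, so VQ runs along (−sin 220°, cos 220°); with |VQ| = 20.6, Q = (20.2, -36.3). Then cos ∠RQN = QR·QN / (|QR||QN|), giving 23.3°.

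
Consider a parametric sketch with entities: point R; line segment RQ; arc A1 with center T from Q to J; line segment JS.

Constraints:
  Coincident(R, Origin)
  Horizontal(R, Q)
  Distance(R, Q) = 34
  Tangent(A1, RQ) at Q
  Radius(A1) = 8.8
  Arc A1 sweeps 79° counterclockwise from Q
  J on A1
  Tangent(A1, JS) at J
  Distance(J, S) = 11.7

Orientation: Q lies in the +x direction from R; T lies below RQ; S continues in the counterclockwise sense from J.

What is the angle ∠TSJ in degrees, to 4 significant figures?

36.95°

R is at the origin; R and Q share the same y with |RQ| = 34.0 and Q on the +x side, so Q = (34.00, 0.000). The tangent condition forces TQ to be normal to RQ, so T = Q + (0, -8.8) = (34.00, -8.800). On A1, Q sits at bearing 90° from T; a 79° counterclockwise sweep puts J at bearing 169°, so J = T + 8.8·(cos 169°, sin 169°) = (25.36, -7.121). Tangency of A1 to JS means the radius TJ is perpendicular to JS, so JS runs along (−sin 169°, cos 169°); with |JS| = 11.7, S = (23.13, -18.61). Then cos ∠TSJ = ST·SJ / (|ST||SJ|), giving 36.95°.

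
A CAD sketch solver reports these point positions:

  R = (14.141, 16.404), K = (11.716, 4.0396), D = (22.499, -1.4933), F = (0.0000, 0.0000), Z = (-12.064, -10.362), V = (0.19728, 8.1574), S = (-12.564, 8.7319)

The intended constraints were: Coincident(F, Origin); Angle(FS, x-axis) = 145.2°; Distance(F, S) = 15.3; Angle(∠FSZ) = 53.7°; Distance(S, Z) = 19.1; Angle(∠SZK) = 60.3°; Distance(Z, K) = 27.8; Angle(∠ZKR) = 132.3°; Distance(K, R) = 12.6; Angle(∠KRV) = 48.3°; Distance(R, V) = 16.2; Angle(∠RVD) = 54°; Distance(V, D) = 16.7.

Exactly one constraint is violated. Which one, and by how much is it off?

Distance(V, D) = 16.7 — off by 7.60.

F = (0.00, 0.00) ✓; FS at 145.2° ✓; |FS| = 15.30 ✓; ∠FSZ = 53.70° ✓; |SZ| = 19.10 ✓; ∠SZK = 60.30° ✓; |ZK| = 27.80 ✓; ∠ZKR = 132.3° ✓; |KR| = 12.60 ✓; ∠KRV = 48.30° ✓; |RV| = 16.20 ✓; ∠RVD = 54.00° ✓; |VD| = 24.30 ✗.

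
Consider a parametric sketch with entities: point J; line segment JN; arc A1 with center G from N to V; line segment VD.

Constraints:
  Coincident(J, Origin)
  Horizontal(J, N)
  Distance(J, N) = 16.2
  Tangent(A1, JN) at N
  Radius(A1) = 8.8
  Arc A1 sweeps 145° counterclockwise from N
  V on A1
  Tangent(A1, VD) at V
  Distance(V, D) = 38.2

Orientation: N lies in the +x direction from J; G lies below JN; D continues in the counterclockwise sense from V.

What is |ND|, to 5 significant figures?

46.115

On A1, N sits at bearing 90° from G; a 145° counterclockwise sweep puts V at bearing 235°, so V = G + 8.8·(cos 235°, sin 235°) = (11.153, -16.009). A1 meets VD tangentially, so GV is at right angles to VD, so VD runs along (−sin 235°, cos 235°); with |VD| = 38.2, D = (42.444, -37.919). Then |ND| = |D − N| = 46.115.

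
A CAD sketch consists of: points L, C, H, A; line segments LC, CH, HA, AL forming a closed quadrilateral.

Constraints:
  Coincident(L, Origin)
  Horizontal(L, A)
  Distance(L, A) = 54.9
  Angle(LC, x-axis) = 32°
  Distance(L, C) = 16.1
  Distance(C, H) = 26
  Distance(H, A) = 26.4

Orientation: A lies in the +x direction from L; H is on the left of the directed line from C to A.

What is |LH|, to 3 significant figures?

42.0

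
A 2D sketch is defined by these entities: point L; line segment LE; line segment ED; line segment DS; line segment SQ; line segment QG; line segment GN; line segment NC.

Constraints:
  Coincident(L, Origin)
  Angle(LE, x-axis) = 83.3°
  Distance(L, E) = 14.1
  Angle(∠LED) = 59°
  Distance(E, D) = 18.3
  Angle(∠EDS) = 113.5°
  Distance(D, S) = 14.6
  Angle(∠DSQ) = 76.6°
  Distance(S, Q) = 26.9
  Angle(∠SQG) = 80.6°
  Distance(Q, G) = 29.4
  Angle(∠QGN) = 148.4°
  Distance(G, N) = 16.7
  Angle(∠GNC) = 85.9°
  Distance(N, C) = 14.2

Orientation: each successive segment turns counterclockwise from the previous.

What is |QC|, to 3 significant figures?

40.7

L is at the origin; LE runs at 83.3° with length 14.1, so E = (1.65, 14.0). ∠LED = 59.0° gives ED at -156° from the x-axis; with |ED| = 18.3, D = (-15.0, 6.47). ∠EDS = 113.5° gives DS at -89.2° from the x-axis; with |DS| = 14.6, S = (-14.8, -8.13). ∠DSQ = 76.6° gives SQ at 14.2° from the x-axis; with |SQ| = 26.9, Q = (11.2, -1.53). ∠SQG = 80.6° gives QG at 114° from the x-axis; with |QG| = 29.4, G = (-0.522, 25.4). ∠QGN = 148.4° gives GN at 145° from the x-axis; with |GN| = 16.7, N = (-14.2, 34.9). ∠GNC = 85.9° gives NC at -121° from the x-axis; with |NC| = 14.2, C = (-21.5, 22.7). Then |QC| = |C − Q| = 40.7.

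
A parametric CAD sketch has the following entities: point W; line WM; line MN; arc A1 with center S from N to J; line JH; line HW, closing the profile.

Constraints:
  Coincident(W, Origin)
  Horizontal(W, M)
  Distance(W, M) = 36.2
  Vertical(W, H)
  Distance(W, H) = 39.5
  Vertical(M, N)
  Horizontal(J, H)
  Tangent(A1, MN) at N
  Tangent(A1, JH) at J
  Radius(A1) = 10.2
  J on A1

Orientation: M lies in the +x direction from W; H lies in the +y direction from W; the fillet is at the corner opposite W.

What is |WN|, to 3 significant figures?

46.6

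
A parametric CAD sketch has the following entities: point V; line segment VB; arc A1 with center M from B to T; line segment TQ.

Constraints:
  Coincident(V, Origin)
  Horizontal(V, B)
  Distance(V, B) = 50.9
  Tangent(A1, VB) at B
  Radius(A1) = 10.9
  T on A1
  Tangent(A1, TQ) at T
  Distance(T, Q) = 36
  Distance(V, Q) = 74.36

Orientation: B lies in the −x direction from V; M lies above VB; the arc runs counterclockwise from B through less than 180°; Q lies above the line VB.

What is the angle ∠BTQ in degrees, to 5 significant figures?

122.11°

Checks: ∠(MB, BV) = 90.00° ✓; |MT| = 10.90 ✓; ∠(MT, TQ) = 90.00° ✓; |TQ| = 36.00 ✓; |VQ| = 74.36 ✓.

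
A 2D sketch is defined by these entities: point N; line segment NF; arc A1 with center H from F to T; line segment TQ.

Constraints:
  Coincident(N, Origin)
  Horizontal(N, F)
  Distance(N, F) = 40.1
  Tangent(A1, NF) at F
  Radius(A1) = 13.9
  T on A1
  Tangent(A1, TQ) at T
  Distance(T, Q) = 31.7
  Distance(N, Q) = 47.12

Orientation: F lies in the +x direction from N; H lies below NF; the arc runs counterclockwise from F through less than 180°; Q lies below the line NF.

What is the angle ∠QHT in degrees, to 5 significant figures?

66.323°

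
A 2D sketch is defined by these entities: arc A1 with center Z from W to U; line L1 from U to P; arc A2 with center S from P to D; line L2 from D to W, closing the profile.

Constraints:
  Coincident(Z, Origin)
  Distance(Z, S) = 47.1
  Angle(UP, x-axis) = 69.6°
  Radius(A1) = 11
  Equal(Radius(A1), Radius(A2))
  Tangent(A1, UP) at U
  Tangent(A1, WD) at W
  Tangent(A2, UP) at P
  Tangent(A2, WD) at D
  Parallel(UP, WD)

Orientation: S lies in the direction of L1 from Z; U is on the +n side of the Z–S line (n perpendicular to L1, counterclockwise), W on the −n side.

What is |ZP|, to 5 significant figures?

48.367

The slot axis is L1's direction at 69.6°, so u = (cos 69.6°, sin 69.6°) = (0.34857, 0.93728) and n = (−sin 69.6°, cos 69.6°) = (-0.93728, 0.34857). Z is at the origin and S lies 47.1 along u from Z, so S = 47.1·u = (16.418, 44.146). Tangency of A1 to both parallel lines with radius 11.0 puts U and W at Z ± 11.0·n: U = (-10.310, 3.8343), W = (10.310, -3.8343). Equal radii place P and D the same way about S: P = S + 11.0·n = (6.1076, 47.980), D = S − 11.0·n = (26.728, 40.312). Then |ZP| = |P − Z| = 48.367.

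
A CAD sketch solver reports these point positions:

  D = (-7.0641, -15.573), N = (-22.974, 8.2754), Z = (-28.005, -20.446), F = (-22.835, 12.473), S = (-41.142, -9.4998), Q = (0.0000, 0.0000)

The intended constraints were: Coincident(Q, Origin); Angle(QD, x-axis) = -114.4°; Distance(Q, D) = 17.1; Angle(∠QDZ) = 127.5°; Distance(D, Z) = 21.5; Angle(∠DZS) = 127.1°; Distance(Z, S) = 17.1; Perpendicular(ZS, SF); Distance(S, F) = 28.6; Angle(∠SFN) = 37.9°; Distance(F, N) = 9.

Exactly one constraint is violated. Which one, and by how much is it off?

Distance(F, N) = 9 — off by 4.80.

Q = (0.00, 0.00) ✓; QD at -114.4° ✓; |QD| = 17.10 ✓; ∠QDZ = 127.5° ✓; |DZ| = 21.50 ✓; ∠DZS = 127.1° ✓; |ZS| = 17.10 ✓; ∠(ZS, SF) = 90.00° ✓; |SF| = 28.60 ✓; ∠SFN = 37.90° ✓; |FN| = 4.200 ✗.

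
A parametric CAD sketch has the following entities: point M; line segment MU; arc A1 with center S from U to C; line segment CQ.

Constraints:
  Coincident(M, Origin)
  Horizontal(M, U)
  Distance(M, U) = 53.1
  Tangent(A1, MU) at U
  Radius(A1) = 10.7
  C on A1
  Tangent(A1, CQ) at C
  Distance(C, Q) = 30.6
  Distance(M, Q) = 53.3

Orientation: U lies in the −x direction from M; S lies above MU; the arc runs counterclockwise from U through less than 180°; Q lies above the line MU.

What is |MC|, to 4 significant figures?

43.47

M is at the origin; M and U share the same y with |MU| = 53.1 and U on the −x side, so U = (-53.10, 0.000). The tangent condition forces SU to be normal to MU, so S = U + (0, 10.7) = (-53.10, 10.70). Since SC ⟂ CQ (tangency), |SQ| = √(10.7² + 30.6²) = 32.42 regardless of where C sits on A1. So Q lies on both circle(M, 53.3) and circle(S, 32.42); the above-MU intersection is Q = (-36.69, 38.66). C is the foot of the tangent from Q: C = (-42.60, 8.634).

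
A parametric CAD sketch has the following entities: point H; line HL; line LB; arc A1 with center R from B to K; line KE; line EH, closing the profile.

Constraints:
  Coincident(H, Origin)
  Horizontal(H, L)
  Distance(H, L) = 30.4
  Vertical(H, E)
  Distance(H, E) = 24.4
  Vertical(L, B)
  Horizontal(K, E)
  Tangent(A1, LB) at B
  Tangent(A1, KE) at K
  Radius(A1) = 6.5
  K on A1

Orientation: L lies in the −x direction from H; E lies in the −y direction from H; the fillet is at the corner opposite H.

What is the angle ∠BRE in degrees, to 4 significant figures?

164.8°

H is at the origin; HL is horizontal with |HL| = 30.4 and L on the −x side, so L = (-30.40, 0.000). HE is vertical with |HE| = 24.4 and E on the −y side, so E = (0.000, -24.40). The virtual corner opposite H is at (-30.40, -24.40). Tangency of A1 to LB means the radius RB is perpendicular to LB and the tangent condition forces RK to be normal to KE, with radius 6.5, so the center R sits 6.5 in from both sides at R = (-23.90, -17.90). That places the tangent points at B = (-30.40, -17.90) on LB and K = (-23.90, -24.40) on KE. Then cos ∠BRE = RB·RE / (|RB||RE|), giving 164.8°.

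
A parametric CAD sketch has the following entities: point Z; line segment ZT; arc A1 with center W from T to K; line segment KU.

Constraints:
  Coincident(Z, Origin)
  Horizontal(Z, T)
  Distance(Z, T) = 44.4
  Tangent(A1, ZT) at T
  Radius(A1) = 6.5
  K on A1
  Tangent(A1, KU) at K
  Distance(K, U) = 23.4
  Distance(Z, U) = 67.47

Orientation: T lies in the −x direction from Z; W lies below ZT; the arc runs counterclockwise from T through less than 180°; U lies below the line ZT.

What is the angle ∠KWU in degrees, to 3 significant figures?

74.5°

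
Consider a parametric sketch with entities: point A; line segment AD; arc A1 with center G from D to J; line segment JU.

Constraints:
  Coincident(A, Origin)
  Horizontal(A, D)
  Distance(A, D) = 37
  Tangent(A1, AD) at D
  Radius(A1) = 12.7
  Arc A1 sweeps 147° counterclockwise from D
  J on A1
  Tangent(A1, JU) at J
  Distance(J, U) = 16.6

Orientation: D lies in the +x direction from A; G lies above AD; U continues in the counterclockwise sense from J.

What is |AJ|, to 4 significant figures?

49.74

A is at the origin; A and D share the same y with |AD| = 37.0 and D on the +x side, so D = (37.00, 0.000). A1 meets AD tangentially, so GD is at right angles to AD, so G = D + (0, 12.7) = (37.00, 12.70). On A1, D sits at bearing -90° from G; a 147° counterclockwise sweep puts J at bearing 57°, so J = G + 12.7·(cos 57°, sin 57°) = (43.92, 23.35). Then |AJ| = |J − A| = 49.74.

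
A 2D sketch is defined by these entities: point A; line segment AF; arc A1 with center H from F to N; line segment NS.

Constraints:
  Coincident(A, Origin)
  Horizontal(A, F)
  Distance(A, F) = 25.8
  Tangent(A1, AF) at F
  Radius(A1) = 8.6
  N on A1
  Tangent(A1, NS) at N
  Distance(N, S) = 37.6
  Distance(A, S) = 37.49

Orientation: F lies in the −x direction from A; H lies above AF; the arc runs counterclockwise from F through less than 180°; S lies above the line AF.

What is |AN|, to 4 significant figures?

18.79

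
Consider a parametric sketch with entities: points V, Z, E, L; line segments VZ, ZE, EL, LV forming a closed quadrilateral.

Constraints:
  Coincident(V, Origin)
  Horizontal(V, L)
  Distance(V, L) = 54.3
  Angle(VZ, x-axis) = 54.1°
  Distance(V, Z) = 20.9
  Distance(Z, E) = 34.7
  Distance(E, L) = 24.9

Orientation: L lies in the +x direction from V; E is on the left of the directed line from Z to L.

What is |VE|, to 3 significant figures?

52.0

Checks: |ZE| = 34.70 ✓; |EL| = 24.90 ✓.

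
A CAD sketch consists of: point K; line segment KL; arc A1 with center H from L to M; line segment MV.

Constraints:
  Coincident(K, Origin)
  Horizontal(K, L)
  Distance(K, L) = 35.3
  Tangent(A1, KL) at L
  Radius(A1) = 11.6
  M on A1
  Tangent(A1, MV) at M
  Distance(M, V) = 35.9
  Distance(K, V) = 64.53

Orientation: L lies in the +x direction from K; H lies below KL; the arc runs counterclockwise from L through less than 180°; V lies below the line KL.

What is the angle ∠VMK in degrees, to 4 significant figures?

153.1°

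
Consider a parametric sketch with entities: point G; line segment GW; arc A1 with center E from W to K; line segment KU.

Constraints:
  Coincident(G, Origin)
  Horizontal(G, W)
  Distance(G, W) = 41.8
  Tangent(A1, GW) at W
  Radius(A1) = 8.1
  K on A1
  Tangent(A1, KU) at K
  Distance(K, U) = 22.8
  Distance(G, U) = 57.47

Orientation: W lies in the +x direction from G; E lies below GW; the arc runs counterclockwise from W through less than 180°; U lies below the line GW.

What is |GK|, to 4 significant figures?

37.36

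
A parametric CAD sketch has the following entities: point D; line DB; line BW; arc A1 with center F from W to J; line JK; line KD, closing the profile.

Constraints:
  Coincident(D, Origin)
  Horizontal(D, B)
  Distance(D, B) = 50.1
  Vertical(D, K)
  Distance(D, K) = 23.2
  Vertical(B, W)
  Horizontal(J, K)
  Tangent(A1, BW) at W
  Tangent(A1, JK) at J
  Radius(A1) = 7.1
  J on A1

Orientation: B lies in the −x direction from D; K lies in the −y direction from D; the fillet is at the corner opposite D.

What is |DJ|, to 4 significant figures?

48.86

D is at the origin; DB is horizontal with |DB| = 50.1 and B on the −x side, so B = (-50.10, 0.000). D and K share the same x with |DK| = 23.2 and K on the −y side, so K = (0.000, -23.20). The virtual corner opposite D is at (-50.10, -23.20). Tangency of A1 to BW means the radius FW is perpendicular to BW and tangency of A1 to JK means the radius FJ is perpendicular to JK, with radius 7.1, so the center F sits 7.1 in from both sides at F = (-43.00, -16.10). That places the tangent points at W = (-50.10, -16.10) on BW and J = (-43.00, -23.20) on JK. Then |DJ| = |J − D| = 48.86.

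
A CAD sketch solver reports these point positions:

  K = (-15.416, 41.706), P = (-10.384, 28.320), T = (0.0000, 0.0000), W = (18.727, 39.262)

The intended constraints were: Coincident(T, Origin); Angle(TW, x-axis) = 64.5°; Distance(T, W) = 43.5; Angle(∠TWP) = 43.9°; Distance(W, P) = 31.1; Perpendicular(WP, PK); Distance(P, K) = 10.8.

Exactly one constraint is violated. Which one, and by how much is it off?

Distance(P, K) = 10.8 — off by 3.50.

T = (0.00, 0.00) ✓; TW at 64.50° ✓; |TW| = 43.50 ✓; ∠TWP = 43.90° ✓; |WP| = 31.10 ✓; ∠(WP, PK) = 90.00° ✓; |PK| = 14.30 ✗.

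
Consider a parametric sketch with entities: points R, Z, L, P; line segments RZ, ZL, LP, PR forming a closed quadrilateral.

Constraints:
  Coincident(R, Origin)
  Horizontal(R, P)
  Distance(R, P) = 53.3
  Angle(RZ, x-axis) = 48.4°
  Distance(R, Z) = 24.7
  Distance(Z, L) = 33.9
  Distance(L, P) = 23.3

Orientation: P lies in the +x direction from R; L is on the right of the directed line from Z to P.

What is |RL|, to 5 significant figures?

34.698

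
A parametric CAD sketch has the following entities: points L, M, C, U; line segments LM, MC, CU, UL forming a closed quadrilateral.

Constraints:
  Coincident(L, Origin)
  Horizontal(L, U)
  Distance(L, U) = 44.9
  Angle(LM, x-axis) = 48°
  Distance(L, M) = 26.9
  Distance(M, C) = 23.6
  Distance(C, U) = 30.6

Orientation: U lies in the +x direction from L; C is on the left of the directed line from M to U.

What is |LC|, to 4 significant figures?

49.52

L is at the origin; L and U share the same y with |LU| = 44.9 and U in +x, so U = (44.9, 0). LM runs at 48.0° with |LM| = 26.9, so M = (18.00, 19.99). C is determined by |MC| = 23.6 and |CU| = 30.6 together: it lies at the intersection of circle(M, 23.6) and circle(U, 30.6). With |MU| = 33.51, the foot of the radical line on MU is 11.10 from M and the perpendicular offset is √(23.6² − 11.10²) = 20.83. Taking the left-of-MU solution: C = (39.33, 30.09).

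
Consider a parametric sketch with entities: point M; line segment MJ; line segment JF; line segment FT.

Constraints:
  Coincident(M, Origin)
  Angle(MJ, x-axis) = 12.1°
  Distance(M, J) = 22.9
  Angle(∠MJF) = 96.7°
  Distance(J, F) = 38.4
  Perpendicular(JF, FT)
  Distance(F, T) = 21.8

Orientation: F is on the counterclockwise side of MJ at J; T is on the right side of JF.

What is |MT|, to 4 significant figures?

60.59

M is at the origin; MJ runs at 12.1° with length 22.9, so J = 22.9·(cos 12.1°, sin 12.1°) = (22.39, 4.800). ∠MJF = 96.7°, so JF runs at 12.1° + (180° − 96.7°) = 95.40° from the x-axis; with |JF| = 38.4, F = J + 38.4·(cos 95.40°, sin 95.40°) = (18.78, 43.03). JF is perpendicular to FT; with |FT| = 21.8 on the right of JF, T = F + 21.8·(0.9956, 0.09411) = (40.48, 45.08). Then |MT| = |T − M| = 60.59.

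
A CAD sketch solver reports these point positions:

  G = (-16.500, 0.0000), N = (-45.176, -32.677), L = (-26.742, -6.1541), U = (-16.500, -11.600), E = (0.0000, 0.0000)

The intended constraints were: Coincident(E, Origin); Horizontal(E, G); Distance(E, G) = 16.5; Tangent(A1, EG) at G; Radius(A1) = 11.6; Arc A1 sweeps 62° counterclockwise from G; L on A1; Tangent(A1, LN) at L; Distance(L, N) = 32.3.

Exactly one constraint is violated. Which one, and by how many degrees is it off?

Tangent(A1, LN) at L — off by 6.80°.

E = (0.00, 0.00) ✓; E.y = 0.00, G.y = 0.00 ✓; |EG| = 16.50 ✓; ∠(UG, GE) = 90.00° ✓; |UG| = 11.60 ✓; bearing(U→L) − bearing(U→G) = 62.00° ✓; |UL| = 11.60 ✓; ∠(UL, LN) = 96.80° ✗; |LN| = 32.30 ✓.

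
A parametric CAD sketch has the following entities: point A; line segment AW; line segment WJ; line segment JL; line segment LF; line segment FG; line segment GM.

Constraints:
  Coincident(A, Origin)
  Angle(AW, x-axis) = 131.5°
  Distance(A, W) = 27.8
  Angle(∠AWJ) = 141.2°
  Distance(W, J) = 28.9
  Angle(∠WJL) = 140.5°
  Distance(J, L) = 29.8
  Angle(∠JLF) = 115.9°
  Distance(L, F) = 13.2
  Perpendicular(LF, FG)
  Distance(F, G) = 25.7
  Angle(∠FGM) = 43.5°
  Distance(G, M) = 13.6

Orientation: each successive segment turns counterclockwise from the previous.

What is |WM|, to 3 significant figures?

40.3

A is at the origin; AW runs at 131.5° with length 27.8, so W = (-18.4, 20.8). ∠AWJ = 141.2° gives WJ at 170° from the x-axis; with |WJ| = 28.9, J = (-46.9, 25.7). ∠WJL = 140.5° gives JL at -150° from the x-axis; with |JL| = 29.8, L = (-72.8, 10.9). ∠JLF = 115.9° gives LF at -86.1° from the x-axis; with |LF| = 13.2, F = (-71.9, -2.29). The perpendicularity gives FG at right angles to LF, so FG runs at 3.90°; with |FG| = 25.7, G = (-46.2, -0.541). ∠FGM = 43.5° gives GM at 140° from the x-axis; with |GM| = 13.6, M = (-56.7, 8.13). Then |WM| = |M − W| = 40.3.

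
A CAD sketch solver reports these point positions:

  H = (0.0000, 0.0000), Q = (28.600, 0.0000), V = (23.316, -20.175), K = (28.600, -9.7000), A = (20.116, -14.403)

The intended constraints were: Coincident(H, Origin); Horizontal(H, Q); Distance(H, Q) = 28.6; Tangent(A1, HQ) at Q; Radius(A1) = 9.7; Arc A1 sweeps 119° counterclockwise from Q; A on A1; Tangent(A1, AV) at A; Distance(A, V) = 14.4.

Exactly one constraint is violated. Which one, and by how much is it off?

Distance(A, V) = 14.4 — off by 7.80.

H = (0.00, 0.00) ✓; H.y = 0.00, Q.y = 0.00 ✓; |HQ| = 28.60 ✓; ∠(KQ, QH) = 90.00° ✓; |KQ| = 9.700 ✓; bearing(K→A) − bearing(K→Q) = 119.0° ✓; |KA| = 9.700 ✓; ∠(KA, AV) = 90.00° ✓; |AV| = 6.600 ✗.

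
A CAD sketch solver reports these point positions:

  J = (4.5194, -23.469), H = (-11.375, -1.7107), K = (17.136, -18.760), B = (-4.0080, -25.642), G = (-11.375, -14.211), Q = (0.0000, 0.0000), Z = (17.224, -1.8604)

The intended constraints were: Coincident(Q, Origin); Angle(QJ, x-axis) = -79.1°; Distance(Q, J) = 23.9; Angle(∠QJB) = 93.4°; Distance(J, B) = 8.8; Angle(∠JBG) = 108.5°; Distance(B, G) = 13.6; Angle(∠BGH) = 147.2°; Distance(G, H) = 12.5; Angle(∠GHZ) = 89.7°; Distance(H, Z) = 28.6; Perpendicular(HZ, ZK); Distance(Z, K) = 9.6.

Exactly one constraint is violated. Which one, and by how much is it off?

Distance(Z, K) = 9.6 — off by 7.30.

Q = (0.00, 0.00) ✓; QJ at -79.10° ✓; |QJ| = 23.90 ✓; ∠QJB = 93.40° ✓; |JB| = 8.800 ✓; ∠JBG = 108.5° ✓; |BG| = 13.60 ✓; ∠BGH = 147.2° ✓; |GH| = 12.50 ✓; ∠GHZ = 89.70° ✓; |HZ| = 28.60 ✓; ∠(HZ, ZK) = 90.00° ✓; |ZK| = 16.90 ✗.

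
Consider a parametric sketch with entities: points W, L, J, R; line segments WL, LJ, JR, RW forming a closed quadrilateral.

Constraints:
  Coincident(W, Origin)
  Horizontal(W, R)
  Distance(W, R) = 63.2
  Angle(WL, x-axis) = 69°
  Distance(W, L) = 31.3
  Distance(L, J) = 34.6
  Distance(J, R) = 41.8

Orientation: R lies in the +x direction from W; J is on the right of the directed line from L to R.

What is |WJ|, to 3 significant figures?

21.9

Checks: |LJ| = 34.60 ✓; |JR| = 41.80 ✓.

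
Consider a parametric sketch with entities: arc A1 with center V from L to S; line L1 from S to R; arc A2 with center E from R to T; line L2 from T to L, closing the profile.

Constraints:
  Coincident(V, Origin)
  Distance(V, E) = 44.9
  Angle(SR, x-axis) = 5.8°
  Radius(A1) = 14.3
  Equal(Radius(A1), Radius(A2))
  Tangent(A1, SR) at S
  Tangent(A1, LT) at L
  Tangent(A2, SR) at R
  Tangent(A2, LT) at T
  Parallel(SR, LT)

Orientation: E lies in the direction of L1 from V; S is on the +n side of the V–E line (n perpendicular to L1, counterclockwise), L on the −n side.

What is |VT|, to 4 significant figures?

47.12

Tangency of A1 to both parallel lines with radius 14.3 puts S and L at V ± 14.3·n: S = (-1.445, 14.23), L = (1.445, -14.23). Equal radii place R and T the same way about E: R = E + 14.3·n = (43.23, 18.76), T = E − 14.3·n = (46.12, -9.689). Then |VT| = |T − V| = 47.12.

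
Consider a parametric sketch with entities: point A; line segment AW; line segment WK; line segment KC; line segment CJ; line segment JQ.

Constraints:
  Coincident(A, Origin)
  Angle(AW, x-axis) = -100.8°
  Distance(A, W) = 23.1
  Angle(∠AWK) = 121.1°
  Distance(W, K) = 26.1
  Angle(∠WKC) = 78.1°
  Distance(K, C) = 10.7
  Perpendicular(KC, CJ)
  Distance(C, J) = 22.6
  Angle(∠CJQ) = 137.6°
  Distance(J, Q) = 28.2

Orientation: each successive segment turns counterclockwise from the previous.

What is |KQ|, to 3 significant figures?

44.2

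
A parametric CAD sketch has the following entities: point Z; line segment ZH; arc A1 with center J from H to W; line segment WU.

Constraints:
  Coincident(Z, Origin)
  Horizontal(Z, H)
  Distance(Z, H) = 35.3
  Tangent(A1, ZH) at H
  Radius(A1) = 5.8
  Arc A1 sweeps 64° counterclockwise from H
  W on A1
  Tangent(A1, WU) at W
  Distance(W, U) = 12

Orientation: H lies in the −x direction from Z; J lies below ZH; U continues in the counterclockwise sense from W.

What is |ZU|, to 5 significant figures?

47.879

On A1, H sits at bearing 90° from J; a 64° counterclockwise sweep puts W at bearing 154°, so W = J + 5.8·(cos 154°, sin 154°) = (-40.513, -3.2574). A1 meets WU tangentially, so JW is at right angles to WU, so WU runs along (−sin 154°, cos 154°); with |WU| = 12.0, U = (-45.773, -14.043). Then |ZU| = |U − Z| = 47.879.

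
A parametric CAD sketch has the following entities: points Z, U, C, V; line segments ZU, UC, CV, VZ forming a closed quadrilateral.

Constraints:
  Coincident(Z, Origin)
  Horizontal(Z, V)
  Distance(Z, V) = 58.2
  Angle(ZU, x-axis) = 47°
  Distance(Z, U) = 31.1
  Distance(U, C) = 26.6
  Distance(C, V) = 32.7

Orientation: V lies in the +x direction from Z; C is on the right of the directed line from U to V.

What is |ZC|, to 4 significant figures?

25.92

Z is at the origin; ZV is horizontal with |ZV| = 58.2 and V in +x, so V = (58.2, 0). ZU runs at 47.0° with |ZU| = 31.1, so U = (21.21, 22.75). C is determined by |UC| = 26.6 and |CV| = 32.7 together: it lies at the intersection of circle(U, 26.6) and circle(V, 32.7). With |UV| = 43.42, the foot of the radical line on UV is 17.55 from U and the perpendicular offset is √(26.6² − 17.55²) = 19.99. Taking the right-of-UV solution: C = (25.69, -3.476).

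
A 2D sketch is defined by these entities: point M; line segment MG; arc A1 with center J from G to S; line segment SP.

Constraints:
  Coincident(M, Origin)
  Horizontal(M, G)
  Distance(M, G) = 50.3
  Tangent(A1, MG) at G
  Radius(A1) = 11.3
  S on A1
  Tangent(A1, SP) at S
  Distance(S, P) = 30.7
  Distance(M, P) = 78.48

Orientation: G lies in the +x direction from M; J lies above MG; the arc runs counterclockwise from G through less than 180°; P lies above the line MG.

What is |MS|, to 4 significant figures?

61.91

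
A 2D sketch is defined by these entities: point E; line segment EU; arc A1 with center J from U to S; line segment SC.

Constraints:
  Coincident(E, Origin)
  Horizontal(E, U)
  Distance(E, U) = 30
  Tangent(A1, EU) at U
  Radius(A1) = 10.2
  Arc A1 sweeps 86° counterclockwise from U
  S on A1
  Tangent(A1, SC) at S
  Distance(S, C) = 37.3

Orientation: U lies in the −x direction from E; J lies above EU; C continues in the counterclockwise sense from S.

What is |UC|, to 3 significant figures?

48.4

E is at the origin; E and U share the same y with |EU| = 30.0 and U on the −x side, so U = (-30.0, 0.00). Since A1 is tangent to EU there, JU ⟂ EU, so J = U + (0, 10.2) = (-30.0, 10.2). On A1, U sits at bearing -90° from J; an 86° counterclockwise sweep puts S at bearing -4°, so S = J + 10.2·(cos -4°, sin -4°) = (-19.8, 9.49). The tangent condition forces JS to be normal to SC, so SC runs along (−sin -4°, cos -4°); with |SC| = 37.3, C = (-17.2, 46.7). Then |UC| = |C − U| = 48.4.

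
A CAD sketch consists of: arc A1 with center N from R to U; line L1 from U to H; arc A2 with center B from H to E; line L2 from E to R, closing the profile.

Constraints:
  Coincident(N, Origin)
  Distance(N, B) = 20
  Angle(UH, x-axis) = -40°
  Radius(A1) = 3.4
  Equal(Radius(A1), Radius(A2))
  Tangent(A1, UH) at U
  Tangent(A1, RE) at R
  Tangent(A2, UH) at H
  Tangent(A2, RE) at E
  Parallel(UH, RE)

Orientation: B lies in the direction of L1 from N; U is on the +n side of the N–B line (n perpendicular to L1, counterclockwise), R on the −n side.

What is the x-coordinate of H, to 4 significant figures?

17.51

The slot axis is L1's direction at -40.0°, so u = (cos -40.0°, sin -40.0°) = (0.7660, -0.6428) and n = (−sin -40.0°, cos -40.0°) = (0.6428, 0.7660). N is at the origin and B lies 20.0 along u from N, so B = 20.0·u = (15.32, -12.86). Tangency of A1 to both parallel lines with radius 3.4 puts U and R at N ± 3.4·n: U = (2.185, 2.605), R = (-2.185, -2.605). Equal radii place H and E the same way about B: H = B + 3.4·n = (17.51, -10.25), E = B − 3.4·n = (13.14, -15.46). So H.x = 17.51.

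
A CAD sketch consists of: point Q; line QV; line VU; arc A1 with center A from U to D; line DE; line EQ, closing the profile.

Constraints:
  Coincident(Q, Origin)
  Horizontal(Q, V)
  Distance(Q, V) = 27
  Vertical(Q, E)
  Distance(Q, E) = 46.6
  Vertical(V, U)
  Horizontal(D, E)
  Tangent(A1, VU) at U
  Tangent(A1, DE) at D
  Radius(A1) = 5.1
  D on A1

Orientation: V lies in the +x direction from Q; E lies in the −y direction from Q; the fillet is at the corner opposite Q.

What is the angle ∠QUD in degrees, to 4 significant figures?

102.0°

Q is at the origin; QV is horizontal with |QV| = 27.0 and V on the +x side, so V = (27.00, 0.000). Q and E share the same x with |QE| = 46.6 and E on the −y side, so E = (0.000, -46.60). The virtual corner opposite Q is at (27.00, -46.60). Since A1 is tangent to VU there, AU ⟂ VU and since A1 is tangent to DE there, AD ⟂ DE, with radius 5.1, so the center A sits 5.1 in from both sides at A = (21.90, -41.50). That places the tangent points at U = (27.00, -41.50) on VU and D = (21.90, -46.60) on DE. Then cos ∠QUD = UQ·UD / (|UQ||UD|), giving 102.0°.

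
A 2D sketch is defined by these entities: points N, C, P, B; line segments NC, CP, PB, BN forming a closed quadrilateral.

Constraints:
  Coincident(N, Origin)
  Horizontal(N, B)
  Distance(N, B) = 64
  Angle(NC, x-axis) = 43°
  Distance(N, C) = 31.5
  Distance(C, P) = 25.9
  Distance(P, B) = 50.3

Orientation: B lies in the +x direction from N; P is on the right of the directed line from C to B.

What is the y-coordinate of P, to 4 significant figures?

-2.703

N is at the origin; N and B share the same y with |NB| = 64.0 and B in +x, so B = (64.0, 0). NC runs at 43.0° with |NC| = 31.5, so C = (23.04, 21.48). P is determined by |CP| = 25.9 and |PB| = 50.3 together: it lies at the intersection of circle(C, 25.9) and circle(B, 50.3). With |CB| = 46.25, the foot of the radical line on CB is 3.028 from C and the perpendicular offset is √(25.9² − 3.028²) = 25.72. Taking the right-of-CB solution: P = (13.77, -2.703).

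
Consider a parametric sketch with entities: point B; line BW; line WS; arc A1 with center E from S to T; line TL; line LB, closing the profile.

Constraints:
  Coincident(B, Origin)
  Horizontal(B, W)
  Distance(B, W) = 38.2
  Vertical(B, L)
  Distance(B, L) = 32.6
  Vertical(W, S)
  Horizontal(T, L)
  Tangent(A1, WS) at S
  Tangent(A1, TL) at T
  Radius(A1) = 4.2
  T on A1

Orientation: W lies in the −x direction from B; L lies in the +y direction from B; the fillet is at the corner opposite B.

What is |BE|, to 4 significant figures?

44.30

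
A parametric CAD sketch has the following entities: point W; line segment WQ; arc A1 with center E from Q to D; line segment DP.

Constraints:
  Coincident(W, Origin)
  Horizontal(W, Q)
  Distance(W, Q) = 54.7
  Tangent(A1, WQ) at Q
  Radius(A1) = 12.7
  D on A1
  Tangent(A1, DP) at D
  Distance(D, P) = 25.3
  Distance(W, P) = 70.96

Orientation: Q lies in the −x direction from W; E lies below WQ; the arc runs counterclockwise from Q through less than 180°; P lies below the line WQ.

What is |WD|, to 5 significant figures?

68.782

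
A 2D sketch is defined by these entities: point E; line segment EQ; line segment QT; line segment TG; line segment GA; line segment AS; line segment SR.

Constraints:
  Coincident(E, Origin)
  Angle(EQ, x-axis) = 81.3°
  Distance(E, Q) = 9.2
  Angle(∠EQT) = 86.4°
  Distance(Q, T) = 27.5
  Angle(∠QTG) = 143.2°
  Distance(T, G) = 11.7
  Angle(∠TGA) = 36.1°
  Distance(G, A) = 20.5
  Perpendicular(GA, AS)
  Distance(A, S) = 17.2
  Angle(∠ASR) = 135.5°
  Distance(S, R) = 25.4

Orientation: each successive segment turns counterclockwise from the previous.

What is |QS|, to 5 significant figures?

19.594

E is at the origin; EQ runs at 81.3° with length 9.2, so Q = (1.3916, 9.0941). ∠EQT = 86.4° gives QT at 174.90° from the x-axis; with |QT| = 27.5, T = (-26.000, 11.539). ∠QTG = 143.2° gives TG at -148.30° from the x-axis; with |TG| = 11.7, G = (-35.954, 5.3907). ∠TGA = 36.1° gives GA at -4.4000° from the x-axis; with |GA| = 20.5, A = (-15.514, 3.8180). The perpendicularity gives AS at right angles to GA, so AS runs at 85.600°; with |AS| = 17.2, S = (-14.195, 20.967). Then |QS| = |S − Q| = 19.594.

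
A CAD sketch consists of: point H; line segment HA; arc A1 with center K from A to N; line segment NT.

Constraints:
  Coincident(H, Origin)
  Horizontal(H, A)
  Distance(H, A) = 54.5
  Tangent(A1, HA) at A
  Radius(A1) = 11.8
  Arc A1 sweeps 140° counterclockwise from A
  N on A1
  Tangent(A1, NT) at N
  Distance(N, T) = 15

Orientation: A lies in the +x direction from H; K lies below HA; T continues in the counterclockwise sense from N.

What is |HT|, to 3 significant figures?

65.9

H is at the origin; H and A share the same y with |HA| = 54.5 and A on the +x side, so A = (54.5, 0.00). A1 meets HA tangentially, so KA is at right angles to HA, so K = A + (0, -11.8) = (54.5, -11.8). On A1, A sits at bearing 90° from K; a 140° counterclockwise sweep puts N at bearing 230°, so N = K + 11.8·(cos 230°, sin 230°) = (46.9, -20.8). Since A1 is tangent to NT there, KN ⟂ NT, so NT runs along (−sin 230°, cos 230°); with |NT| = 15.0, T = (58.4, -30.5). Then |HT| = |T − H| = 65.9.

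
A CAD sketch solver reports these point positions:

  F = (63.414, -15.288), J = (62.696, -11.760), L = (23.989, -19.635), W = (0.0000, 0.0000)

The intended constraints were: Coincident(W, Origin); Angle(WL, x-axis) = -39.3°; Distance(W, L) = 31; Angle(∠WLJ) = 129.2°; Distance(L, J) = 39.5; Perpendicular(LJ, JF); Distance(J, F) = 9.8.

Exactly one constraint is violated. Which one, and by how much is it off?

Distance(J, F) = 9.8 — off by 6.20.

W = (0.00, 0.00) ✓; WL at -39.30° ✓; |WL| = 31.00 ✓; ∠WLJ = 129.2° ✓; |LJ| = 39.50 ✓; ∠(LJ, JF) = 90.00° ✓; |JF| = 3.600 ✗.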